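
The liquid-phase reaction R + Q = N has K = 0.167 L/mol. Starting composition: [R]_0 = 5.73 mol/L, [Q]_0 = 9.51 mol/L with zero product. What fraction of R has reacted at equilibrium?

X = 0.521

Let X = conversion of R; extent ξ = 5.73·X mol/L.
Concentrations: [R] = 5.73 − 5.73X; [Q] = 9.51 − 5.73X; [N] = 5.73X.
K = [N] / ([R] [Q]).
Setting equal to 0.167 and solving for X on (0,1) gives X = 0.521.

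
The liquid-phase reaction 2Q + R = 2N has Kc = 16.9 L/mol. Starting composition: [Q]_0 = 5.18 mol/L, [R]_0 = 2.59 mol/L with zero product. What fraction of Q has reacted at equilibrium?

X = 0.763

Let X = conversion of Q; extent ξ = 5.18X/2 mol/L.
Concentrations: [Q] = 5.18 − 5.18X; [R] = 2.59 − 2.59X; [N] = 5.18X.
Kc = [N]^2 / ([Q]^2 [R]).
Solving Kc = 16.9 for X ∈ (0,1): X = 0.763.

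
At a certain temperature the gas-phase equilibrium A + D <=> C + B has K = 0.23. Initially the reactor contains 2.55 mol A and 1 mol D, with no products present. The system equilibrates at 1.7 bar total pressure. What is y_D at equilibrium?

Take 1 mol D as basis and let X be its fractional conversion, so ξ = X.
At extent ξ: n_A = 2.55 − X; n_D = 1 − X; n_C = X; n_B = X.
n_T stays at 3.55 (no change in mole number).
Mole fractions y_i = n_i/n_T; K = p_C p_B / (p_A p_D) with p_i = y_i·P.
Setting this equal to 0.23 and taking the physical root (0 < X < 1) gives X = 0.491.
Then n_D = 0.509, n_T = 3.55, so y_D = 0.143.

y_D = 0.143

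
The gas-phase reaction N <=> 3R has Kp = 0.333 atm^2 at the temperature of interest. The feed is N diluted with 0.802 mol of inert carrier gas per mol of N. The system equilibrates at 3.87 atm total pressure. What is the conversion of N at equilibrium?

Let X = conversion of N (basis 1 mol N); extent of reaction ξ = X.
Mole table: n_N = 1 − X; n_R = 3X; n_I = 0.802 (inert).
Summing: n_T = 1.8 + 2X.
y_i = n_i/n_T, p_i = y_i·P. Kp = p_R^3 / (p_N).
This yields a degree-3 equation in X; solving on (0,1), X = 0.146.

X = 0.146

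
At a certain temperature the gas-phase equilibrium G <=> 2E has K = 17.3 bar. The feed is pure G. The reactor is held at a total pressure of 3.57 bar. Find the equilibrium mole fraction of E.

Take 1 mol G as basis and let X be its fractional conversion, so ξ = X.
Species balance: n_G = 1 − X; n_E = 2X.
Summing: n_T = 1 + X.
y_i = n_i/n_T, p_i = y_i·P. K = p_E^2 / (p_G).
Equating to 17.3 bar and solving on 0 < X < 1: X = 0.740.
Then n_E = 1.48, n_T = 1.74, so y_E = 0.851.

y_E = 0.851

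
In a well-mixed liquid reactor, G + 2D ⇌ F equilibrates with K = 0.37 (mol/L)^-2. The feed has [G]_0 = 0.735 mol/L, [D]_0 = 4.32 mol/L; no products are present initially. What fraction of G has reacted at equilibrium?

Let X = conversion of G; extent ξ = 0.735·X mol/L.
Concentrations: [G] = 0.735 − 0.735X; [D] = 4.32 − 1.47X; [F] = 0.735X.
K = [F] / ([G] [D]^2).
This equals 0.37 at X = 0.787 (the root in 0 < X < 1).

X = 0.787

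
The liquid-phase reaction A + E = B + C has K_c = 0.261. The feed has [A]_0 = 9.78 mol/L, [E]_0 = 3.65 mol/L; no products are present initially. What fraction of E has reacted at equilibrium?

X = 0.520

Let X = conversion of E; extent ξ = 3.65·X mol/L.
Concentrations: [A] = 9.78 − 3.65X; [E] = 3.65 − 3.65X; [B] = 3.65X; [C] = 3.65X.
K_c = [B] [C] / ([A] [E]).
This equals 0.261 at X = 0.520 (the root in 0 < X < 1).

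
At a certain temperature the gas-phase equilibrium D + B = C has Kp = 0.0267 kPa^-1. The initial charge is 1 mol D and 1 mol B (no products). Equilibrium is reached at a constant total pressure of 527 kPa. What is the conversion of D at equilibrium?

Take 1 mol D as basis and let X be its fractional conversion, so ξ = X.
Mole table: n_D = 1 − X; n_B = 1 − X; n_C = X.
Summing: n_T = 2 − X.
With p_i = (n_i/n_T)P, Kp = p_C / (p_D p_B).
Equating to 0.0267 kPa^-1 and solving on 0 < X < 1: X = 0.742.

X = 0.742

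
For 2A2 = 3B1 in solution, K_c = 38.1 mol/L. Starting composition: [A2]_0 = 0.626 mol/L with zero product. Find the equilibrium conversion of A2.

X = 0.824

Let X = conversion of A2; extent ξ = 0.626X/2 mol/L.
Concentrations: [A2] = 0.626 − 0.626X; [B1] = 0.939X.
K_c = [B1]^3 / ([A2]^2).
Setting equal to 38.1 and solving for X on (0,1) gives X = 0.824.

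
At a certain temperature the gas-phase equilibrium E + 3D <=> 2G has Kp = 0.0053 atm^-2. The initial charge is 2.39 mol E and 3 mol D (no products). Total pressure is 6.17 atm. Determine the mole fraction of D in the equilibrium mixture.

y_D = 0.467

Take 3 mol D as basis and let X be its fractional conversion, so ξ = X.
Mole table: n_E = 2.39 − X; n_D = 3 − 3X; n_G = 2X.
Summing: n_T = 5.39 − 2X.
With p_i = (n_i/n_T)P, Kp = p_G^2 / (p_E p_D^3).
This yields a degree-4 equation in X; solving on (0,1), X = 0.234.
Then n_D = 2.3, n_T = 4.92, so y_D = 0.467.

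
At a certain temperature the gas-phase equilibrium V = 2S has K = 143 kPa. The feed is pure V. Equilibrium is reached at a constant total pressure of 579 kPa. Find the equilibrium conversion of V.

X = 0.241

Basis: 1 mol V initially; let X = conversion of V. Extent ξ = X.
Moles: n_V = 1 − X; n_S = 2X.
Summing: n_T = 1 + X.
y_i = n_i/n_T, p_i = y_i·P. K = p_S^2 / (p_V).
Equating to 143 kPa and solving on 0 < X < 1: X = 0.241.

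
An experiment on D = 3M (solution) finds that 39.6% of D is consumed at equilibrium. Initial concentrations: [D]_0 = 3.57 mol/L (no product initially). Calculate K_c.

K_c = 35.4 (mol/L)^2

Let X = conversion of D.
Concentrations: [D] = 3.57 − 3.57X; [M] = 10.7X.
At X = 0.396: [D] = 2.16, [M] = 4.24.
K_c = [M]^3 / ([D]) = 35.4 (mol/L)^2.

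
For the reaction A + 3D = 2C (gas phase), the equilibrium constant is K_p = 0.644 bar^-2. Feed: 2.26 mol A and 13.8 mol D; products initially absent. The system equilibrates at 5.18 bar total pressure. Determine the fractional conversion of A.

X = 0.878

Basis: 2.26 mol A initially; let X = conversion of A. Extent ξ = 2.26X.
Moles: n_A = 2.26 − 2.26X; n_D = 13.8 − 6.78X; n_C = 4.52X.
Summing: n_T = 16.1 − 4.52X.
Mole fractions y_i = n_i/n_T; K_p = p_C^2 / (p_A p_D^3) with p_i = y_i·P.
Substituting and setting equal to 0.644 bar^-2 gives a polynomial in X; the root in (0,1) is X = 0.878.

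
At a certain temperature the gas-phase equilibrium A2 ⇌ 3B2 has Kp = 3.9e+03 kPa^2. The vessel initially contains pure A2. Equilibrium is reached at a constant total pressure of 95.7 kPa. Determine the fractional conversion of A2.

X = 0.305

Basis: 1 mol A2 initially; let X = conversion of A2. Extent ξ = X.
Mole table: n_A2 = 1 − X; n_B2 = 3X.
Summing: n_T = 1 + 2X.
With p_i = (n_i/n_T)P, Kp = p_B2^3 / (p_A2).
Equating to 3.9e+03 kPa^2 and solving on 0 < X < 1: X = 0.305.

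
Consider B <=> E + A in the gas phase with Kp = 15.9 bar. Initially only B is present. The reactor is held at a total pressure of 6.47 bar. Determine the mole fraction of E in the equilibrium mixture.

Let X = conversion of B (basis 1 mol B); extent of reaction ξ = X.
Mole table: n_B = 1 − X; n_E = X; n_A = X.
Summing: n_T = 1 + X.
y_i = n_i/n_T, p_i = y_i·P. Kp = p_E p_A / (p_B).
Substituting and setting equal to 15.9 bar gives a polynomial in X; the root in (0,1) is X = 0.843.
Then n_E = 0.843, n_T = 1.84, so y_E = 0.457.

y_E = 0.457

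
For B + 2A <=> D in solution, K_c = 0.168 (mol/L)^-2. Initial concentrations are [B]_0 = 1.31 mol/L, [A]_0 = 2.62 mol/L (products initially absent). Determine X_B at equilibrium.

Let X = conversion of B; extent ξ = 1.31·X mol/L.
Concentrations: [B] = 1.31 − 1.31X; [A] = 2.62 − 2.62X; [D] = 1.31X.
K_c = [D] / ([B] [A]^2).
Equating to 0.168 (mol/L)^-2: the physical root is X = 0.337.

X = 0.337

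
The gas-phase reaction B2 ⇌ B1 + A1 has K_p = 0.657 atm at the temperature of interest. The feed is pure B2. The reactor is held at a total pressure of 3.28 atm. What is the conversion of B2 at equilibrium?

Let X = conversion of B2 (basis 1 mol B2); extent of reaction ξ = X.
At extent ξ: n_B2 = 1 − X; n_B1 = X; n_A1 = X.
n_T = Σnᵢ = 1 + X.
With p_i = (n_i/n_T)P, K_p = p_B1 p_A1 / (p_B2).
This yields a degree-2 equation in X; solving on (0,1), X = 0.409.

X = 0.409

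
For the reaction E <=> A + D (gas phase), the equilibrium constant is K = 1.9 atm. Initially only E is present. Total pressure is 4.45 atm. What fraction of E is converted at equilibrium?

Basis: 1 mol E initially; let X = conversion of E. Extent ξ = X.
Moles: n_E = 1 − X; n_A = X; n_D = X.
Total moles n_T = 1 + X.
Mole fractions y_i = n_i/n_T; K = p_A p_D / (p_E) with p_i = y_i·P.
This yields a degree-2 equation in X; solving on (0,1), X = 0.547.

X = 0.547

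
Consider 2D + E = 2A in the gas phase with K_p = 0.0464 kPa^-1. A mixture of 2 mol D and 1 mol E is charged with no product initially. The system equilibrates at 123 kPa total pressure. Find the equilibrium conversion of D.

X = 0.514

Let X = conversion of D (basis 2 mol D); extent of reaction ξ = X.
Moles: n_D = 2 − 2X; n_E = 1 − X; n_A = 2X.
n_T = Σnᵢ = 3 − X.
With p_i = (n_i/n_T)P, K_p = p_A^2 / (p_D^2 p_E).
This yields a degree-3 equation in X; solving on (0,1), X = 0.514.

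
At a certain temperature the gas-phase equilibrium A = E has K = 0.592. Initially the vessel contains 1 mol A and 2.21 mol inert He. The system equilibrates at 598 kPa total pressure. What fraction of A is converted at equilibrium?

X = 0.372

Let X = conversion of A (basis 1 mol A); extent of reaction ξ = X.
Species balance: n_A = 1 − X; n_E = X; n_I = 2.21 (inert).
Total moles n_T = 3.21 (Δν = 0, constant).
Mole fractions y_i = n_i/n_T; K = p_E / (p_A) with p_i = y_i·P.
This yields a degree-1 equation in X; solving on (0,1), X = 0.372.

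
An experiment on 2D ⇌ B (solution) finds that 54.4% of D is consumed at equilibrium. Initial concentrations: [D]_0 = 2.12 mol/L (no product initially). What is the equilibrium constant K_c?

Let X = conversion of D.
Concentrations: [D] = 2.12 − 2.12X; [B] = 1.06X.
At X = 0.544: [D] = 0.967, [B] = 0.577.
K_c = [B] / ([D]^2) = 0.617 L/mol.

K_c = 0.617 L/mol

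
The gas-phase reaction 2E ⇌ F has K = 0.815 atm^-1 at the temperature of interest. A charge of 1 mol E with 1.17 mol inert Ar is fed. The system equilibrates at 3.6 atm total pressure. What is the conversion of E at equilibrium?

Let X = conversion of E (basis 1 mol E); extent of reaction ξ = 0.5X.
Mole table: n_E = 1 − X; n_F = 0.5X; n_I = 1.17 (inert).
Total moles n_T = 2.17 − 0.5X.
Mole fractions y_i = n_i/n_T; K = p_F / (p_E^2) with p_i = y_i·P.
This yields a degree-2 equation in X; solving on (0,1), X = 0.572.

X = 0.572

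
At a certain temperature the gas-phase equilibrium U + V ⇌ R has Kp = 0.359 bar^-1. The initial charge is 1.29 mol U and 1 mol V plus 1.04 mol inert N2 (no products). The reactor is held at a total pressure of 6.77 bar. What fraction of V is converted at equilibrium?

X = 0.421

Take 1 mol V as basis and let X be its fractional conversion, so ξ = X.
At extent ξ: n_U = 1.29 − X; n_V = 1 − X; n_R = X; n_I = 1.04 (inert).
Total moles n_T = 3.33 − X.
y_i = n_i/n_T, p_i = y_i·P. Kp = p_R / (p_U p_V).
Substituting and setting equal to 0.359 bar^-1 gives a polynomial in X; the root in (0,1) is X = 0.421.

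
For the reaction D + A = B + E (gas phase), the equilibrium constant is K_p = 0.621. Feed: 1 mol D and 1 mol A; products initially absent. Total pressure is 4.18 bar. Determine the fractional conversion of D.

X = 0.441

Take 1 mol D as basis and let X be its fractional conversion, so ξ = X.
Mole table: n_D = 1 − X; n_A = 1 − X; n_B = X; n_E = X.
Total moles n_T = 2 (Δν = 0, constant).
y_i = n_i/n_T, p_i = y_i·P. K_p = p_B p_E / (p_D p_A).
Equating to 0.621 and solving on 0 < X < 1: X = 0.441.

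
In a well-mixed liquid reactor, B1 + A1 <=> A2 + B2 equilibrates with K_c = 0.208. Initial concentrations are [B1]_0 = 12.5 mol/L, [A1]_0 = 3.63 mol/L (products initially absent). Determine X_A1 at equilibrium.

Let X = conversion of A1; extent ξ = 3.63·X mol/L.
Concentrations: [B1] = 12.5 − 3.63X; [A1] = 3.63 − 3.63X; [A2] = 3.63X; [B2] = 3.63X.
K_c = [A2] [B2] / ([B1] [A1]).
This equals 0.208 at X = 0.532 (the root in 0 < X < 1).

X = 0.532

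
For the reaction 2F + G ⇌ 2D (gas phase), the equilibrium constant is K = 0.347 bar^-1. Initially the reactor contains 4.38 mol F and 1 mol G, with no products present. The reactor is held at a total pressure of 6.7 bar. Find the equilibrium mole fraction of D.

Take 1 mol G as basis and let X be its fractional conversion, so ξ = X.
Moles: n_F = 4.38 − 2X; n_G = 1 − X; n_D = 2X.
Total moles n_T = 5.38 − X.
y_i = n_i/n_T, p_i = y_i·P. K = p_D^2 / (p_F^2 p_G).
Setting this equal to 0.347 bar^-1 and taking the physical root (0 < X < 1) gives X = 0.645.
Then n_D = 1.29, n_T = 4.73, so y_D = 0.272.

y_D = 0.272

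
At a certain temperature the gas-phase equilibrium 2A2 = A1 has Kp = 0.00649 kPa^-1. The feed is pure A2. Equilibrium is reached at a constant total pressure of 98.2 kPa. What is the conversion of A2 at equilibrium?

X = 0.469

Let X = conversion of A2 (basis 1 mol A2); extent of reaction ξ = 0.5X.
Moles: n_A2 = 1 − X; n_A1 = 0.5X.
n_T = Σnᵢ = 1 − 0.5X.
y_i = n_i/n_T, p_i = y_i·P. Kp = p_A1 / (p_A2^2).
This yields a degree-2 equation in X; solving on (0,1), X = 0.469.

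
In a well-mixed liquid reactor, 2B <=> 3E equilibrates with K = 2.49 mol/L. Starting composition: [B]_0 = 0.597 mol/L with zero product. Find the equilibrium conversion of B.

Let X = conversion of B; extent ξ = 0.597X/2 mol/L.
Concentrations: [B] = 0.597 − 0.597X; [E] = 0.895X.
K = [E]^3 / ([B]^2).
This equals 2.49 at X = 0.591 (the root in 0 < X < 1).

X = 0.591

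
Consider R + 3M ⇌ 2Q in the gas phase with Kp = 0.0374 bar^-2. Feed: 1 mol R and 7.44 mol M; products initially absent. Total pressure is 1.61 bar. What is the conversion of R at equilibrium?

Basis: 1 mol R initially; let X = conversion of R. Extent ξ = X.
Mole table: n_R = 1 − X; n_M = 7.44 − 3X; n_Q = 2X.
Summing: n_T = 8.44 − 2X.
y_i = n_i/n_T, p_i = y_i·P. Kp = p_Q^2 / (p_R p_M^3).
Setting this equal to 0.0374 bar^-2 and taking the physical root (0 < X < 1) gives X = 0.283.

X = 0.283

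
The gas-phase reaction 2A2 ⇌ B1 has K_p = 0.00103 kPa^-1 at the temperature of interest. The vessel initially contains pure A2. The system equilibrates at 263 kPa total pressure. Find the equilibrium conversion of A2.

X = 0.307

Let X = conversion of A2 (basis 1 mol A2); extent of reaction ξ = 0.5X.
At extent ξ: n_A2 = 1 − X; n_B1 = 0.5X.
Total moles n_T = 1 − 0.5X.
With p_i = (n_i/n_T)P, K_p = p_B1 / (p_A2^2).
Substituting and setting equal to 0.00103 kPa^-1 gives a polynomial in X; the root in (0,1) is X = 0.307.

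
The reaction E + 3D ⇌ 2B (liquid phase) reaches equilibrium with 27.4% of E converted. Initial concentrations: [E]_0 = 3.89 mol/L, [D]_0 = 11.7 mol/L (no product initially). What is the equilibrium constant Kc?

Kc = 0.00262 (mol/L)^-2

Let X = conversion of E.
Concentrations: [E] = 3.89 − 3.89X; [D] = 11.7 − 11.7X; [B] = 7.78X.
At X = 0.274: [E] = 2.82, [D] = 8.5, [B] = 2.13.
Kc = [B]^2 / ([E] [D]^3) = 0.00262 (mol/L)^-2.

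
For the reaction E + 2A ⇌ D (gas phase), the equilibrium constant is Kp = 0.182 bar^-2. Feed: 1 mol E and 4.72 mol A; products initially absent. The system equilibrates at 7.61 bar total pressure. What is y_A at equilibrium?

Let X = conversion of E (basis 1 mol E); extent of reaction ξ = X.
Moles: n_E = 1 − X; n_A = 4.72 − 2X; n_D = X.
Summing: n_T = 5.72 − 2X.
Mole fractions y_i = n_i/n_T; Kp = p_D / (p_E p_A^2) with p_i = y_i·P.
This yields a degree-3 equation in X; solving on (0,1), X = 0.856.
Then n_A = 3.01, n_T = 4.01, so y_A = 0.751.

y_A = 0.751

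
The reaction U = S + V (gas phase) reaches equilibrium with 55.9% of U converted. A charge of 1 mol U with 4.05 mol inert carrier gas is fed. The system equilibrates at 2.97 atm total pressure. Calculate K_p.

K_p = 0.375 atm

Let X = conversion of U (basis 1 mol U); extent of reaction ξ = X.
Moles: n_U = 1 − X; n_S = X; n_V = X; n_I = 4.05 (inert).
n_T = Σnᵢ = 5.05 + X.
At X = 0.559: n_U = 0.441, n_S = 0.559, n_V = 0.559, n_T = 5.61.
p_i = (n_i/n_T)·P. K_p = p_S p_V / (p_U) = 0.375 atm.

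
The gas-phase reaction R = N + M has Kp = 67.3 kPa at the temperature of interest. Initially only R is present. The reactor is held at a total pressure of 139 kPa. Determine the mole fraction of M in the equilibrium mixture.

Take 1 mol R as basis and let X be its fractional conversion, so ξ = X.
Mole table: n_R = 1 − X; n_N = X; n_M = X.
Summing: n_T = 1 + X.
Mole fractions y_i = n_i/n_T; Kp = p_N p_M / (p_R) with p_i = y_i·P.
Substituting and setting equal to 67.3 kPa gives a polynomial in X; the root in (0,1) is X = 0.571.
Then n_M = 0.571, n_T = 1.57, so y_M = 0.364.

y_M = 0.364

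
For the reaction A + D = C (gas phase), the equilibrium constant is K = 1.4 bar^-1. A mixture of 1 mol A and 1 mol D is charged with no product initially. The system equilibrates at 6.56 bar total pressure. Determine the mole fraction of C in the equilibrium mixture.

y_C = 0.523

Basis: 1 mol A initially; let X = conversion of A. Extent ξ = X.
Mole table: n_A = 1 − X; n_D = 1 − X; n_C = X.
n_T = Σnᵢ = 2 − X.
y_i = n_i/n_T, p_i = y_i·P. K = p_C / (p_A p_D).
Setting this equal to 1.4 bar^-1 and taking the physical root (0 < X < 1) gives X = 0.687.
Then n_C = 0.687, n_T = 1.31, so y_C = 0.523.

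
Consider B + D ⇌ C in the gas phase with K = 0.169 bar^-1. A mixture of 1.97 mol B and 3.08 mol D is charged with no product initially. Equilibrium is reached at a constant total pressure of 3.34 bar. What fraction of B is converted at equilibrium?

Basis: 1.97 mol B initially; let X = conversion of B. Extent ξ = 1.97X.
Moles: n_B = 1.97 − 1.97X; n_D = 3.08 − 1.97X; n_C = 1.97X.
Summing: n_T = 5.05 − 1.97X.
y_i = n_i/n_T, p_i = y_i·P. K = p_C / (p_B p_D).
Setting this equal to 0.169 bar^-1 and taking the physical root (0 < X < 1) gives X = 0.243.

X = 0.243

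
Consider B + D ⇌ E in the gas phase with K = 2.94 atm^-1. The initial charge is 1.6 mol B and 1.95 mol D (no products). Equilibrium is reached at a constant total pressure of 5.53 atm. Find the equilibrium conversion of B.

Take 1.6 mol B as basis and let X be its fractional conversion, so ξ = 1.6X.
Species balance: n_B = 1.6 − 1.6X; n_D = 1.95 − 1.6X; n_E = 1.6X.
n_T = Σnᵢ = 3.55 − 1.6X.
Mole fractions y_i = n_i/n_T; K = p_E / (p_B p_D) with p_i = y_i·P.
Equating to 2.94 atm^-1 and solving on 0 < X < 1: X = 0.822.

X = 0.822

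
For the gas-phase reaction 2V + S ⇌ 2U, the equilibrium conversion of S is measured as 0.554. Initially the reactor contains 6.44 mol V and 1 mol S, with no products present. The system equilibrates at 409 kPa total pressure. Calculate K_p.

Let X = conversion of S (basis 1 mol S); extent of reaction ξ = X.
Mole table: n_V = 6.44 − 2X; n_S = 1 − X; n_U = 2X.
Summing: n_T = 7.44 − X.
At X = 0.554: n_V = 5.33, n_S = 0.446, n_U = 1.11, n_T = 6.89.
p_i = (n_i/n_T)·P. K_p = p_U^2 / (p_V^2 p_S) = 0.00163 kPa^-1.

K_p = 0.00163 kPa^-1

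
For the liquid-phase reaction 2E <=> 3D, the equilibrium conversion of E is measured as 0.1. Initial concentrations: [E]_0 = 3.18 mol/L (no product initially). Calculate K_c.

K_c = 0.0133 mol/L

Let X = conversion of E.
Concentrations: [E] = 3.18 − 3.18X; [D] = 4.77X.
At X = 0.1: [E] = 2.86, [D] = 0.477.
K_c = [D]^3 / ([E]^2) = 0.0133 mol/L.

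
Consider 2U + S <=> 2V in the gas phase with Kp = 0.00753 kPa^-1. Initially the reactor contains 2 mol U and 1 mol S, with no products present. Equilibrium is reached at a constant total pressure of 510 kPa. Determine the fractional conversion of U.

X = 0.472

Take 2 mol U as basis and let X be its fractional conversion, so ξ = X.
At extent ξ: n_U = 2 − 2X; n_S = 1 − X; n_V = 2X.
Total moles n_T = 3 − X.
Mole fractions y_i = n_i/n_T; Kp = p_V^2 / (p_U^2 p_S) with p_i = y_i·P.
Setting this equal to 0.00753 kPa^-1 and taking the physical root (0 < X < 1) gives X = 0.472.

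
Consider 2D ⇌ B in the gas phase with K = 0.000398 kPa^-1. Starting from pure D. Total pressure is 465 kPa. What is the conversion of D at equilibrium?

Let X = conversion of D (basis 1 mol D); extent of reaction ξ = 0.5X.
At extent ξ: n_D = 1 − X; n_B = 0.5X.
n_T = Σnᵢ = 1 − 0.5X.
y_i = n_i/n_T, p_i = y_i·P. K = p_B / (p_D^2).
Substituting and setting equal to 0.000398 kPa^-1 gives a polynomial in X; the root in (0,1) is X = 0.242.

X = 0.242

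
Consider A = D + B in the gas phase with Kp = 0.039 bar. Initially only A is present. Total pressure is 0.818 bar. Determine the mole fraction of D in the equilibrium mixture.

y_D = 0.176

Let X = conversion of A (basis 1 mol A); extent of reaction ξ = X.
Species balance: n_A = 1 − X; n_D = X; n_B = X.
Summing: n_T = 1 + X.
y_i = n_i/n_T, p_i = y_i·P. Kp = p_D p_B / (p_A).
Setting this equal to 0.039 bar and taking the physical root (0 < X < 1) gives X = 0.213.
Then n_D = 0.213, n_T = 1.21, so y_D = 0.176.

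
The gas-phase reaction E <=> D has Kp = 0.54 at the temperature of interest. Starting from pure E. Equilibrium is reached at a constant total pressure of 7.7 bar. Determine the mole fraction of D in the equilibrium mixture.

y_D = 0.351

Take 1 mol E as basis and let X be its fractional conversion, so ξ = X.
At extent ξ: n_E = 1 − X; n_D = X.
Total moles n_T = 1 (Δν = 0, constant).
Mole fractions y_i = n_i/n_T; Kp = p_D / (p_E) with p_i = y_i·P.
This yields a degree-1 equation in X; solving on (0,1), X = 0.351.
Then n_D = 0.351, n_T = 1, so y_D = 0.351.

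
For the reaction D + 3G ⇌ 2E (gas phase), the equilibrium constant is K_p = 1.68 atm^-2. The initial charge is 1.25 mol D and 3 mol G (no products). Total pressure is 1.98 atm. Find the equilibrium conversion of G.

Take 3 mol G as basis and let X be its fractional conversion, so ξ = X.
Mole table: n_D = 1.25 − X; n_G = 3 − 3X; n_E = 2X.
Total moles n_T = 4.25 − 2X.
y_i = n_i/n_T, p_i = y_i·P. K_p = p_E^2 / (p_D p_G^3).
This yields a degree-4 equation in X; solving on (0,1), X = 0.545.

X = 0.545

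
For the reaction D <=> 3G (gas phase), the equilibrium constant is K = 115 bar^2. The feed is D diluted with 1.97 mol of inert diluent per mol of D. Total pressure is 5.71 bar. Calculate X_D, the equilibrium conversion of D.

Take 1 mol D as basis and let X be its fractional conversion, so ξ = X.
At extent ξ: n_D = 1 − X; n_G = 3X; n_I = 1.97 (inert).
Total moles n_T = 2.97 + 2X.
Mole fractions y_i = n_i/n_T; K = p_G^3 / (p_D) with p_i = y_i·P.
This yields a degree-3 equation in X; solving on (0,1), X = 0.808.

X = 0.808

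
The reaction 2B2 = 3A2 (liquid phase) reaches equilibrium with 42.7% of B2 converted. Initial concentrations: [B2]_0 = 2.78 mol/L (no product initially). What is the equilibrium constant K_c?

K_c = 2.22 mol/L

Let X = conversion of B2.
Concentrations: [B2] = 2.78 − 2.78X; [A2] = 4.17X.
At X = 0.427: [B2] = 1.59, [A2] = 1.78.
K_c = [A2]^3 / ([B2]^2) = 2.22 mol/L.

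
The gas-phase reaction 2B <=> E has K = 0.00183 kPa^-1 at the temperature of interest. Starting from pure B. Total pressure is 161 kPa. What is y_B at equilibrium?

y_B = 0.808

Let X = conversion of B (basis 1 mol B); extent of reaction ξ = 0.5X.
Species balance: n_B = 1 − X; n_E = 0.5X.
Total moles n_T = 1 − 0.5X.
With p_i = (n_i/n_T)P, K = p_E / (p_B^2).
Setting this equal to 0.00183 kPa^-1 and taking the physical root (0 < X < 1) gives X = 0.322.
Then n_B = 0.678, n_T = 0.839, so y_B = 0.808.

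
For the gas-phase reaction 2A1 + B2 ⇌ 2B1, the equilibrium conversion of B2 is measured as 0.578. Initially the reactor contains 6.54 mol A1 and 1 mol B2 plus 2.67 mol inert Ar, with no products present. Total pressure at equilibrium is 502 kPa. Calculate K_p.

K_p = 0.0021 kPa^-1

Let X = conversion of B2 (basis 1 mol B2); extent of reaction ξ = X.
Moles: n_A1 = 6.54 − 2X; n_B2 = 1 − X; n_B1 = 2X; n_I = 2.67 (inert).
Total moles n_T = 10.2 − X.
At X = 0.578: n_A1 = 5.38, n_B2 = 0.422, n_B1 = 1.16, n_T = 9.63.
p_i = (n_i/n_T)·P. K_p = p_B1^2 / (p_A1^2 p_B2) = 0.0021 kPa^-1.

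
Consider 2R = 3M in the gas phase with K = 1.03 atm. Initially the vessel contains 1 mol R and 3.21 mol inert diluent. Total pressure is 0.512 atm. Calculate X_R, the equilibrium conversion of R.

X = 0.668

Basis: 1 mol R initially; let X = conversion of R. Extent ξ = 0.5X.
Moles: n_R = 1 − X; n_M = 1.5X; n_I = 3.21 (inert).
Total moles n_T = 4.21 + 0.5X.
Mole fractions y_i = n_i/n_T; K = p_M^3 / (p_R^2) with p_i = y_i·P.
Equating to 1.03 atm and solving on 0 < X < 1: X = 0.668.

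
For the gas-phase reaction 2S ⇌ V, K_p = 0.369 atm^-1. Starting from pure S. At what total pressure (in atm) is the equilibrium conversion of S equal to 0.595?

Let X = conversion of S (basis 1 mol S); extent of reaction ξ = 0.5X.
Moles: n_S = 1 − X; n_V = 0.5X.
n_T = Σnᵢ = 1 − 0.5X.
K_p = p_V / (p_S^2) with p_i = (n_i/n_T)·P.
At X = 0.595: the mole-fraction product g(X) = Π y_i^ν_i = 1.274. Since K_p = g(X)·P^{-1}, P = (g/K_p)^(1/1) = (1.274/0.369)^(1/1) = 3.45 atm.

P = 3.45 atm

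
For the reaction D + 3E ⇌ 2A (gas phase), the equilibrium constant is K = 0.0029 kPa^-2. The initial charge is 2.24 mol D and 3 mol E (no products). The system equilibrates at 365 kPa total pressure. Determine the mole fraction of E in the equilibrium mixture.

y_E = 0.117

Let X = conversion of E (basis 3 mol E); extent of reaction ξ = X.
Mole table: n_D = 2.24 − X; n_E = 3 − 3X; n_A = 2X.
Total moles n_T = 5.24 − 2X.
y_i = n_i/n_T, p_i = y_i·P. K = p_A^2 / (p_D p_E^3).
Setting this equal to 0.0029 kPa^-2 and taking the physical root (0 < X < 1) gives X = 0.863.
Then n_E = 0.41, n_T = 3.51, so y_E = 0.117.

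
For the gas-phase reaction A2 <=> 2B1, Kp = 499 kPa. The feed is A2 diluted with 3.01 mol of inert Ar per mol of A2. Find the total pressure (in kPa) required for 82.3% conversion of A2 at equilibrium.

Take 1 mol A2 as basis and let X be its fractional conversion, so ξ = X.
Moles: n_A2 = 1 − X; n_B1 = 2X; n_I = 3.01 (inert).
n_T = Σnᵢ = 4.01 + X.
Kp = p_B1^2 / (p_A2) with p_i = (n_i/n_T)·P.
At X = 0.823: the mole-fraction product g(X) = Π y_i^ν_i = 3.167. Since Kp = g(X)·P^{1}, P = (Kp/g)^(1/1) = (499/3.167)^(1/1) = 158 kPa.

P = 158 kPa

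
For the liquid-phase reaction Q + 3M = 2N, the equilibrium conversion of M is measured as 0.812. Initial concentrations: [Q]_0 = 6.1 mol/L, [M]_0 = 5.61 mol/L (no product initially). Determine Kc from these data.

Kc = 1.72 (mol/L)^-2

Let X = conversion of M.
Concentrations: [Q] = 6.1 − 1.87X; [M] = 5.61 − 5.61X; [N] = 3.74X.
At X = 0.812: [Q] = 4.58, [M] = 1.05, [N] = 3.04.
Kc = [N]^2 / ([Q] [M]^3) = 1.72 (mol/L)^-2.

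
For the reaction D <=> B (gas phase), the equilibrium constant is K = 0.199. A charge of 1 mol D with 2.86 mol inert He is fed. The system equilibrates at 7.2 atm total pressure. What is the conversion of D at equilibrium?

Basis: 1 mol D initially; let X = conversion of D. Extent ξ = X.
At extent ξ: n_D = 1 − X; n_B = X; n_I = 2.86 (inert).
Since Δν = 0, n_T = 3.86 throughout.
Mole fractions y_i = n_i/n_T; K = p_B / (p_D) with p_i = y_i·P.
Setting this equal to 0.199 and taking the physical root (0 < X < 1) gives X = 0.166.

X = 0.166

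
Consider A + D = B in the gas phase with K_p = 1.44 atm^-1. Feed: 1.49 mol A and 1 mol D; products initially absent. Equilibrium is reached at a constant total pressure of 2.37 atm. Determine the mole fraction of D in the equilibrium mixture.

y_D = 0.206

Take 1 mol D as basis and let X be its fractional conversion, so ξ = X.
Moles: n_A = 1.49 − X; n_D = 1 − X; n_B = X.
Summing: n_T = 2.49 − X.
y_i = n_i/n_T, p_i = y_i·P. K_p = p_B / (p_A p_D).
Substituting and setting equal to 1.44 atm^-1 gives a polynomial in X; the root in (0,1) is X = 0.614.
Then n_D = 0.386, n_T = 1.88, so y_D = 0.206.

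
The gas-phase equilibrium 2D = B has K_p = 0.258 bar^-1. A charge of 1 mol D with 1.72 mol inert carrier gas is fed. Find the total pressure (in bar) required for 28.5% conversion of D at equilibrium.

Basis: 1 mol D initially; let X = conversion of D. Extent ξ = 0.5X.
Mole table: n_D = 1 − X; n_B = 0.5X; n_I = 1.72 (inert).
Summing: n_T = 2.72 − 0.5X.
K_p = p_B / (p_D^2) with p_i = (n_i/n_T)·P.
At X = 0.285: the mole-fraction product g(X) = Π y_i^ν_i = 0.7185. Since K_p = g(X)·P^{-1}, P = (g/K_p)^(1/1) = (0.7185/0.258)^(1/1) = 2.78 bar.

P = 2.78 bar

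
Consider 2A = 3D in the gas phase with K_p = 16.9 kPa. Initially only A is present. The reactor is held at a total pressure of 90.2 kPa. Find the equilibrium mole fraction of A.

y_A = 0.595

Basis: 1 mol A initially; let X = conversion of A. Extent ξ = 0.5X.
Species balance: n_A = 1 − X; n_D = 1.5X.
Summing: n_T = 1 + 0.5X.
y_i = n_i/n_T, p_i = y_i·P. K_p = p_D^3 / (p_A^2).
Setting this equal to 16.9 kPa and taking the physical root (0 < X < 1) gives X = 0.312.
Then n_A = 0.688, n_T = 1.16, so y_A = 0.595.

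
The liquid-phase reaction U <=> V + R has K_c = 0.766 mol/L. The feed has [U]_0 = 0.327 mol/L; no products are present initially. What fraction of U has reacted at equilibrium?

X = 0.756

Let X = conversion of U; extent ξ = 0.327·X mol/L.
Concentrations: [U] = 0.327 − 0.327X; [V] = 0.327X; [R] = 0.327X.
K_c = [V] [R] / ([U]).
Equating to 0.766 mol/L: the physical root is X = 0.756.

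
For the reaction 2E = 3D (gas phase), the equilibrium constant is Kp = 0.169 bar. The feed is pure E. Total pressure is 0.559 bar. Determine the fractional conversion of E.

Basis: 1 mol E initially; let X = conversion of E. Extent ξ = 0.5X.
Moles: n_E = 1 − X; n_D = 1.5X.
Total moles n_T = 1 + 0.5X.
Mole fractions y_i = n_i/n_T; Kp = p_D^3 / (p_E^2) with p_i = y_i·P.
Equating to 0.169 bar and solving on 0 < X < 1: X = 0.353.

X = 0.353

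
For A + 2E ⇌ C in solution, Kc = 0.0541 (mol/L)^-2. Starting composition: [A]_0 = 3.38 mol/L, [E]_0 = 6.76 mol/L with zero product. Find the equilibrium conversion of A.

Let X = conversion of A; extent ξ = 3.38·X mol/L.
Concentrations: [A] = 3.38 − 3.38X; [E] = 6.76 − 6.76X; [C] = 3.38X.
Kc = [C] / ([A] [E]^2).
This equals 0.0541 at X = 0.438 (the root in 0 < X < 1).

X = 0.438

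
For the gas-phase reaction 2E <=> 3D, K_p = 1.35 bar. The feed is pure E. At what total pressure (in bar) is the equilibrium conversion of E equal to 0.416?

P = 2.29 bar

Basis: 1 mol E initially; let X = conversion of E. Extent ξ = 0.5X.
Moles: n_E = 1 − X; n_D = 1.5X.
Total moles n_T = 1 + 0.5X.
K_p = p_D^3 / (p_E^2) with p_i = (n_i/n_T)·P.
At X = 0.416: the mole-fraction product g(X) = Π y_i^ν_i = 0.5897. Since K_p = g(X)·P^{1}, P = (K_p/g)^(1/1) = (1.35/0.5897)^(1/1) = 2.29 bar.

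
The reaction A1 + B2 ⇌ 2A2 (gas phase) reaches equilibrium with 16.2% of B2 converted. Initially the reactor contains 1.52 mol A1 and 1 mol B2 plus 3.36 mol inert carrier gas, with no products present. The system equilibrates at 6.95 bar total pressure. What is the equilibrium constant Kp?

Basis: 1 mol B2 initially; let X = conversion of B2. Extent ξ = X.
At extent ξ: n_A1 = 1.52 − X; n_B2 = 1 − X; n_A2 = 2X; n_I = 3.36 (inert).
n_T stays at 5.88 (no change in mole number).
At X = 0.162: n_A1 = 1.36, n_B2 = 0.838, n_A2 = 0.324, n_T = 5.88.
p_i = (n_i/n_T)·P. Kp = p_A2^2 / (p_A1 p_B2) = 0.0922.

Kp = 0.0922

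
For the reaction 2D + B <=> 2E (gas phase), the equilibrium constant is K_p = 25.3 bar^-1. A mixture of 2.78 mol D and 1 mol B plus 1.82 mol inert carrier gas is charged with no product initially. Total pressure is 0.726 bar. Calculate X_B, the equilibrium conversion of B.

Take 1 mol B as basis and let X be its fractional conversion, so ξ = X.
Mole table: n_D = 2.78 − 2X; n_B = 1 − X; n_E = 2X; n_I = 1.82 (inert).
Total moles n_T = 5.6 − X.
With p_i = (n_i/n_T)P, K_p = p_E^2 / (p_D^2 p_B).
This yields a degree-3 equation in X; solving on (0,1), X = 0.710.

X = 0.710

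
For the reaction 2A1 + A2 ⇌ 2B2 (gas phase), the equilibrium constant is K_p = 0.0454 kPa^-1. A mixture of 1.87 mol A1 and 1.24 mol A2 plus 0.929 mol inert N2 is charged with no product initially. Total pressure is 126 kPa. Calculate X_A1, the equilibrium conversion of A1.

Let X = conversion of A1 (basis 1.87 mol A1); extent of reaction ξ = 0.935X.
At extent ξ: n_A1 = 1.87 − 1.87X; n_A2 = 1.24 − 0.935X; n_B2 = 1.87X; n_I = 0.929 (inert).
n_T = Σnᵢ = 4.04 − 0.935X.
With p_i = (n_i/n_T)P, K_p = p_B2^2 / (p_A1^2 p_A2).
Substituting and setting equal to 0.0454 kPa^-1 gives a polynomial in X; the root in (0,1) is X = 0.524.

X = 0.524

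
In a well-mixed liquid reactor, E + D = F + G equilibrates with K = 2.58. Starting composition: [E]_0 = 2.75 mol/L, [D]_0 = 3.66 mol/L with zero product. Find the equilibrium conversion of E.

Let X = conversion of E; extent ξ = 2.75·X mol/L.
Concentrations: [E] = 2.75 − 2.75X; [D] = 3.66 − 2.75X; [F] = 2.75X; [G] = 2.75X.
K = [F] [G] / ([E] [D]).
Setting equal to 2.58 and solving for X on (0,1) gives X = 0.700.

X = 0.700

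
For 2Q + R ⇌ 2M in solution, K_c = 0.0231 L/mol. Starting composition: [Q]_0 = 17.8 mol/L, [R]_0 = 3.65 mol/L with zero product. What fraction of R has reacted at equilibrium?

Let X = conversion of R; extent ξ = 3.65·X mol/L.
Concentrations: [Q] = 17.8 − 7.3X; [R] = 3.65 − 3.65X; [M] = 7.3X.
K_c = [M]^2 / ([Q]^2 [R]).
This equals 0.0231 at X = 0.436 (the root in 0 < X < 1).

X = 0.436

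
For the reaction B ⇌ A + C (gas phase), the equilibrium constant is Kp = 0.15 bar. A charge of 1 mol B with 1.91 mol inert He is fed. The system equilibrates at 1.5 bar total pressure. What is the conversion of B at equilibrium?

X = 0.435

Let X = conversion of B (basis 1 mol B); extent of reaction ξ = X.
Species balance: n_B = 1 − X; n_A = X; n_C = X; n_I = 1.91 (inert).
Total moles n_T = 2.91 + X.
With p_i = (n_i/n_T)P, Kp = p_A p_C / (p_B).
Equating to 0.15 bar and solving on 0 < X < 1: X = 0.435.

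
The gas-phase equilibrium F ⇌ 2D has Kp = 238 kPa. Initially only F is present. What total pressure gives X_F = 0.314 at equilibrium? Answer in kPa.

P = 544 kPa

Let X = conversion of F (basis 1 mol F); extent of reaction ξ = X.
At extent ξ: n_F = 1 − X; n_D = 2X.
n_T = Σnᵢ = 1 + X.
Kp = p_D^2 / (p_F) with p_i = (n_i/n_T)·P.
At X = 0.314: the mole-fraction product g(X) = Π y_i^ν_i = 0.4375. Since Kp = g(X)·P^{1}, P = (Kp/g)^(1/1) = (238/0.4375)^(1/1) = 544 kPa.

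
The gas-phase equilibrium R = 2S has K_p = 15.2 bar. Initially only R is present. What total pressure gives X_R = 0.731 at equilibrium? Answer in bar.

Basis: 1 mol R initially; let X = conversion of R. Extent ξ = X.
Mole table: n_R = 1 − X; n_S = 2X.
n_T = Σnᵢ = 1 + X.
K_p = p_S^2 / (p_R) with p_i = (n_i/n_T)·P.
At X = 0.731: the mole-fraction product g(X) = Π y_i^ν_i = 4.59. Since K_p = g(X)·P^{1}, P = (K_p/g)^(1/1) = (15.2/4.59)^(1/1) = 3.31 bar.

P = 3.31 bar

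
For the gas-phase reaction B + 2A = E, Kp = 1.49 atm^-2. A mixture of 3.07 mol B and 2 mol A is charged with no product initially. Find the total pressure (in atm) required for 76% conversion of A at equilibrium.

P = 3.48 atm

Take 2 mol A as basis and let X be its fractional conversion, so ξ = X.
Moles: n_B = 3.07 − X; n_A = 2 − 2X; n_E = X.
Total moles n_T = 5.07 − 2X.
Kp = p_E / (p_B p_A^2) with p_i = (n_i/n_T)·P.
At X = 0.76: the mole-fraction product g(X) = Π y_i^ν_i = 18. Since Kp = g(X)·P^{-2}, P = (g/Kp)^(1/2) = (18/1.49)^(1/2) = 3.48 atm.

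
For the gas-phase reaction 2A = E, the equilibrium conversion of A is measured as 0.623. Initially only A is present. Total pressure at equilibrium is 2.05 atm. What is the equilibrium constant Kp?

Kp = 0.736 atm^-1

Take 1 mol A as basis and let X be its fractional conversion, so ξ = 0.5X.
Species balance: n_A = 1 − X; n_E = 0.5X.
Total moles n_T = 1 − 0.5X.
At X = 0.623: n_A = 0.377, n_E = 0.311, n_T = 0.689.
p_i = (n_i/n_T)·P. Kp = p_E / (p_A^2) = 0.736 atm^-1.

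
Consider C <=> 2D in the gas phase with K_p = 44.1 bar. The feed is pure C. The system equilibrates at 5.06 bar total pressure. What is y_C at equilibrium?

y_C = 0.094

Basis: 1 mol C initially; let X = conversion of C. Extent ξ = X.
Mole table: n_C = 1 − X; n_D = 2X.
n_T = Σnᵢ = 1 + X.
Mole fractions y_i = n_i/n_T; K_p = p_D^2 / (p_C) with p_i = y_i·P.
This yields a degree-2 equation in X; solving on (0,1), X = 0.828.
Then n_C = 0.172, n_T = 1.83, so y_C = 0.094.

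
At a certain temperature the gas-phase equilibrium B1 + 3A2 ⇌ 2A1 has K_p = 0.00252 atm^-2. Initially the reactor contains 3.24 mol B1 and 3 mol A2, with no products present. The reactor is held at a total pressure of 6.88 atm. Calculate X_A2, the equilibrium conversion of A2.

Take 3 mol A2 as basis and let X be its fractional conversion, so ξ = X.
At extent ξ: n_B1 = 3.24 − X; n_A2 = 3 − 3X; n_A1 = 2X.
Total moles n_T = 6.24 − 2X.
y_i = n_i/n_T, p_i = y_i·P. K_p = p_A1^2 / (p_B1 p_A2^3).
Substituting and setting equal to 0.00252 atm^-2 gives a polynomial in X; the root in (0,1) is X = 0.194.

X = 0.194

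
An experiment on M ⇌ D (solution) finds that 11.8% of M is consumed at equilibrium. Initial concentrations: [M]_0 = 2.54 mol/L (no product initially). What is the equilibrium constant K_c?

Let X = conversion of M.
Concentrations: [M] = 2.54 − 2.54X; [D] = 2.54X.
At X = 0.118: [M] = 2.24, [D] = 0.3.
K_c = [D] / ([M]) = 0.134.

K_c = 0.134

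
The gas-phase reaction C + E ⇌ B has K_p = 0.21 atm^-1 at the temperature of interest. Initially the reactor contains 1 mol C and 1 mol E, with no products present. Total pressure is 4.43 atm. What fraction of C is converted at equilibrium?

Basis: 1 mol C initially; let X = conversion of C. Extent ξ = X.
At extent ξ: n_C = 1 − X; n_E = 1 − X; n_B = X.
Summing: n_T = 2 − X.
y_i = n_i/n_T, p_i = y_i·P. K_p = p_B / (p_C p_E).
Equating to 0.21 atm^-1 and solving on 0 < X < 1: X = 0.280.

X = 0.280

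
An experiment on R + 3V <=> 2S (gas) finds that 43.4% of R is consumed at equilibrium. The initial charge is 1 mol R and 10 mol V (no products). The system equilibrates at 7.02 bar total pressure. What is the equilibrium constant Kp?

Kp = 0.00421 bar^-2

Let X = conversion of R (basis 1 mol R); extent of reaction ξ = X.
Species balance: n_R = 1 − X; n_V = 10 − 3X; n_S = 2X.
n_T = Σnᵢ = 11 − 2X.
At X = 0.434: n_R = 0.566, n_V = 8.7, n_S = 0.868, n_T = 10.1.
p_i = (n_i/n_T)·P. Kp = p_S^2 / (p_R p_V^3) = 0.00421 bar^-2.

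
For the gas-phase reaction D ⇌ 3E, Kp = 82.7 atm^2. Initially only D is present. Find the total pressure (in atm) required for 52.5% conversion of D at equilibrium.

Take 1 mol D as basis and let X be its fractional conversion, so ξ = X.
Moles: n_D = 1 − X; n_E = 3X.
Summing: n_T = 1 + 2X.
Kp = p_E^3 / (p_D) with p_i = (n_i/n_T)·P.
At X = 0.525: the mole-fraction product g(X) = Π y_i^ν_i = 1.957. Since Kp = g(X)·P^{2}, P = (Kp/g)^(1/2) = (82.7/1.957)^(1/2) = 6.5 atm.

P = 6.5 atm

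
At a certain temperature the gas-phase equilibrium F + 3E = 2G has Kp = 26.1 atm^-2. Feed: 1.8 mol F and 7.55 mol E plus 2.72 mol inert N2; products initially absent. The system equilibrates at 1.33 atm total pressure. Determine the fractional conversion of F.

Take 1.8 mol F as basis and let X be its fractional conversion, so ξ = 1.8X.
Species balance: n_F = 1.8 − 1.8X; n_E = 7.55 − 5.4X; n_G = 3.6X; n_I = 2.72 (inert).
n_T = Σnᵢ = 12.1 − 3.6X.
With p_i = (n_i/n_T)P, Kp = p_G^2 / (p_F p_E^3).
Equating to 26.1 atm^-2 and solving on 0 < X < 1: X = 0.780.

X = 0.780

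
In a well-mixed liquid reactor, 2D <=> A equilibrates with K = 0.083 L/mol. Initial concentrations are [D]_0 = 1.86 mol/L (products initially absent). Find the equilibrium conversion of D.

X = 0.198

Let X = conversion of D; extent ξ = 1.86X/2 mol/L.
Concentrations: [D] = 1.86 − 1.86X; [A] = 0.93X.
K = [A] / ([D]^2).
Setting equal to 0.083 and solving for X on (0,1) gives X = 0.198.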